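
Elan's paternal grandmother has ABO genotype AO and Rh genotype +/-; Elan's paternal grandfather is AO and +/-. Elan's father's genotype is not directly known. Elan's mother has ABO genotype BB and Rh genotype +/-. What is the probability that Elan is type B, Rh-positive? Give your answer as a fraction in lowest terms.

3/8

Elan's father's ABO genotype from AO × AO: 1/4 AA, 1/2 AO, 1/4 OO.
Crossing each possibility with the mother BB and summing P(type B): 1/4·0 + 1/2·1/2 + 1/4·1 = 1/2.
Similarly for Rh via the father's Rh distribution: P(Rh+) = 3/4.
Independent loci: 1/2 × 3/4 = 3/8.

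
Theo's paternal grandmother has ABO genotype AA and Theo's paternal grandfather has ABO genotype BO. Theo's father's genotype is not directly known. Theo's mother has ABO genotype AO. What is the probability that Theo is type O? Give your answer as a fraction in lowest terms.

1/8

Theo's father's ABO genotype from AA × BO: 1/2 AB, 1/2 AO.
Crossing each possibility with the mother AO and summing P(type O): 1/2·0 + 1/2·1/4 = 1/8.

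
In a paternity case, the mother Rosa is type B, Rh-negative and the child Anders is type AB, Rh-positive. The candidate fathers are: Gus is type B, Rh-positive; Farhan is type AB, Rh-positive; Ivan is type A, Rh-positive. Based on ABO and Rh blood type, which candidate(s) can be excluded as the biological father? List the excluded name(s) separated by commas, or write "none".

A candidate is excluded only if no genotype consistent with his phenotype could produce a type AB, Rh-positive child with a type B, Rh-negative mother.
Gus (type B, Rh+): no genotype consistent with that phenotype can produce a type-AB Rh+ child with a type-B mother.

Gus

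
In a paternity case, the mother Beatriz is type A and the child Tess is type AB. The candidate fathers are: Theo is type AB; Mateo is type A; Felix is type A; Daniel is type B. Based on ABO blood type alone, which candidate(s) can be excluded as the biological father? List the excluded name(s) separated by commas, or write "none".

A candidate is excluded only if no genotype consistent with his phenotype could produce a type AB child with a type A mother.
Mateo (type A): no genotype consistent with that phenotype can produce a type-AB child with a type-A mother.
Felix (type A): no genotype consistent with that phenotype can produce a type-AB child with a type-A mother.

Mateo, Felix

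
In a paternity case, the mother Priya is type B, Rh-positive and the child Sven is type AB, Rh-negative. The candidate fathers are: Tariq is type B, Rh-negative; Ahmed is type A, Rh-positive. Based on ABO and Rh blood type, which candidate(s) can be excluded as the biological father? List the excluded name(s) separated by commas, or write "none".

Tariq

A candidate is excluded only if no genotype consistent with his phenotype could produce a type AB, Rh-negative child with a type B, Rh-positive mother.
Tariq (type B, Rh-): no genotype consistent with that phenotype can produce a type-AB Rh- child with a type-B mother.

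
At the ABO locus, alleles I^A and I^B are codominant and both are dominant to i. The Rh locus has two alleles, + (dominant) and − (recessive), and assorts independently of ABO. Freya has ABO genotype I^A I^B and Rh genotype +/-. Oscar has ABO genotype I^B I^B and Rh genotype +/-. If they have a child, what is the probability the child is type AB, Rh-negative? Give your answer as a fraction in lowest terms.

ABO cross I^A I^B × I^B I^B → offspring phenotypes: 1/2 B, 1/2 AB.
Rh cross +/- × +/- → 3/4 Rh+, 1/4 Rh-.
Independent loci: P(type AB, Rh-negative) = 1/2 × 1/4 = 1/8.

1/8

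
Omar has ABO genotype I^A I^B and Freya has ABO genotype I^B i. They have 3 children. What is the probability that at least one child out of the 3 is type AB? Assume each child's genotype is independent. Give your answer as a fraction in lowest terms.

37/64

ABO cross I^A I^B × I^B i → 1/4 A, 1/2 B, 1/4 AB.
So P(type AB) = 1/4 per child.
P(none) = (3/4)^3 = 27/64; P(at least one) = 1 − 27/64 = 37/64.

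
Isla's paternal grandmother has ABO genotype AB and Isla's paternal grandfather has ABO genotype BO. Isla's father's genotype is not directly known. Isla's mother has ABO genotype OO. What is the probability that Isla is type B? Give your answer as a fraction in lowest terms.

1/2

Isla's father's ABO genotype from AB × BO: 1/4 AB, 1/4 AO, 1/4 BB, 1/4 BO.
Crossing each possibility with the mother OO and summing P(type B): 1/4·1/2 + 1/4·0 + 1/4·1 + 1/4·1/2 = 1/2.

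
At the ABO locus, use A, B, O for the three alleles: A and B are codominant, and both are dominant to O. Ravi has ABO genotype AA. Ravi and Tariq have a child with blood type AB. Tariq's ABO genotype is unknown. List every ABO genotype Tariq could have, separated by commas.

For each candidate genotype of Tariq, check whether crossing it with AA can produce every observed child phenotype.
  AA → possible child types {A} ✗
  AB → possible child types {A, AB} ✓
  AO → possible child types {A} ✗
  BB → possible child types {AB} ✓
  BO → possible child types {A, AB} ✓
  OO → possible child types {A} ✗

AB, BB, BO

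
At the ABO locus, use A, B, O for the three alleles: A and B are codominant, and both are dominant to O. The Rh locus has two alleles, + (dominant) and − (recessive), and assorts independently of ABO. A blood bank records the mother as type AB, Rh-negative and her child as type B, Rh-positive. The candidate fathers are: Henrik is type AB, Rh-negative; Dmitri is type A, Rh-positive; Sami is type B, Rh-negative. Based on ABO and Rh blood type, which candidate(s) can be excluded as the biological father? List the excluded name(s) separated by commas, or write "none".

Henrik, Sami

A candidate is excluded only if no genotype consistent with his phenotype could produce a type B, Rh-positive child with a type AB, Rh-negative mother.
Henrik (type AB, Rh-): no genotype consistent with that phenotype can produce a type-B Rh+ child with a type-AB mother.
Sami (type B, Rh-): no genotype consistent with that phenotype can produce a type-B Rh+ child with a type-AB mother.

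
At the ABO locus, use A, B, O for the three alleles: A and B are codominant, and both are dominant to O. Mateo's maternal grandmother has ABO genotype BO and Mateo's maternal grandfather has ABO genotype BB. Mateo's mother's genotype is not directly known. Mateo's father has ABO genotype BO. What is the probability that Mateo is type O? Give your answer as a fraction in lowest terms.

Mateo's mother's ABO genotype from BO × BB: 1/2 BB, 1/2 BO.
Crossing each possibility with the father BO and summing P(type O): 1/2·0 + 1/2·1/4 = 1/8.

1/8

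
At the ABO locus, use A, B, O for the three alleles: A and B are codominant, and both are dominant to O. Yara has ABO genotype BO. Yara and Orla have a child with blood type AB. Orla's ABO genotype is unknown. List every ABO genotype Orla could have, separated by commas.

AA, AB, AO

For each candidate genotype of Orla, check whether crossing it with BO can produce every observed child phenotype.
  AA → possible child types {A, AB} ✓
  AB → possible child types {A, B, AB} ✓
  AO → possible child types {O, A, B, AB} ✓
  BB → possible child types {B} ✗
  BO → possible child types {O, B} ✗
  OO → possible child types {O, B} ✗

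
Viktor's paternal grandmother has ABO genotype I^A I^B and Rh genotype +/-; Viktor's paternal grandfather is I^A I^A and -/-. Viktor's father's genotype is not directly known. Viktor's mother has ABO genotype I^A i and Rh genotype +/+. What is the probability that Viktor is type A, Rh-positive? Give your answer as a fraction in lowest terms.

Viktor's father's ABO genotype from I^A I^B × I^A I^A: 1/2 I^A I^A, 1/2 I^A I^B.
Crossing each possibility with the mother I^A i and summing P(type A): 1/2·1 + 1/2·1/2 = 3/4.
Similarly for Rh via the father's Rh distribution: P(Rh+) = 1.
Independent loci: 3/4 × 1 = 3/4.

3/4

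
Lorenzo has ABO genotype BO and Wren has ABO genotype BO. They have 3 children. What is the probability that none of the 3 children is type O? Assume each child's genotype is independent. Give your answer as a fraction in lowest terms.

ABO cross BO × BO → 1/4 O, 3/4 B.
So P(type O) = 1/4 per child.
P(not type O) = 3/4 for one child; (3/4)^3 = 27/64.

27/64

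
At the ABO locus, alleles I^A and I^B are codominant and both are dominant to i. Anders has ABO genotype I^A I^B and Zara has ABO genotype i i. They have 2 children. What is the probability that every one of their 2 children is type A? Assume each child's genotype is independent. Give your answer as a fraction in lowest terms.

1/4

ABO cross I^A I^B × i i → 1/2 A, 1/2 B.
So P(type A) = 1/2 per child.
All 2 independent: (1/2)^2 = 1/4.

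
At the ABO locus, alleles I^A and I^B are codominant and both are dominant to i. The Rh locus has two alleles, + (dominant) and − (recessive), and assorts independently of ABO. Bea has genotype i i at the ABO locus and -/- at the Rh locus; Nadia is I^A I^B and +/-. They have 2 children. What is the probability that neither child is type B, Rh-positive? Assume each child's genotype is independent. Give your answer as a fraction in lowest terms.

9/16

ABO cross i i × I^A I^B → 1/2 A, 1/2 B.
Rh cross -/- × +/- → 1/2 Rh+, 1/2 Rh-; so P(type B, Rh-positive) = 1/2 × 1/2 = 1/4 per child.
P(not type B, Rh-positive) = 3/4 for one child; (3/4)^2 = 9/16.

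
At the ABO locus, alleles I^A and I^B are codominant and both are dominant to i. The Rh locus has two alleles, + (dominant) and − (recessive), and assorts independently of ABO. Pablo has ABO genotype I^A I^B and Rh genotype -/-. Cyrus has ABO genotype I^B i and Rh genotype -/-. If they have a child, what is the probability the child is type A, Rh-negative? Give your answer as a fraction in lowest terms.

1/4

ABO cross I^A I^B × I^B i → offspring phenotypes: 1/4 A, 1/2 B, 1/4 AB.
Rh cross -/- × -/- → 1 Rh-.
Independent loci: P(type A, Rh-negative) = 1/4 × 1 = 1/4.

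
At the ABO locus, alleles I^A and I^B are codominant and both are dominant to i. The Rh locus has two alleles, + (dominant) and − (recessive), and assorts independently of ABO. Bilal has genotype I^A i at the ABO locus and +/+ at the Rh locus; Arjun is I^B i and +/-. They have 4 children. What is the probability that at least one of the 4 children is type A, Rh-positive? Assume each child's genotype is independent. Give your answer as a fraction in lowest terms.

175/256

ABO cross I^A i × I^B i → 1/4 O, 1/4 A, 1/4 B, 1/4 AB.
Rh cross +/+ × +/- → 1 Rh+; so P(type A, Rh-positive) = 1/4 × 1 = 1/4 per child.
P(none) = (3/4)^4 = 81/256; P(at least one) = 1 − 81/256 = 175/256.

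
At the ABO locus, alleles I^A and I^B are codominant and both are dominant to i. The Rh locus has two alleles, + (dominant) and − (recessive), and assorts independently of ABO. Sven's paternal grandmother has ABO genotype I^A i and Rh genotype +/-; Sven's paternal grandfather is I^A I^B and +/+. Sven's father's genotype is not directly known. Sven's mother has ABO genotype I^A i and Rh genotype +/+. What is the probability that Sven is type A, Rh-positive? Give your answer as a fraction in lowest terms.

Sven's father's ABO genotype from I^A i × I^A I^B: 1/4 I^A I^A, 1/4 I^A I^B, 1/4 I^A i, 1/4 I^B i.
Crossing each possibility with the mother I^A i and summing P(type A): 1/4·1 + 1/4·1/2 + 1/4·3/4 + 1/4·1/4 = 5/8.
Similarly for Rh via the father's Rh distribution: P(Rh+) = 1.
Independent loci: 5/8 × 1 = 5/8.

5/8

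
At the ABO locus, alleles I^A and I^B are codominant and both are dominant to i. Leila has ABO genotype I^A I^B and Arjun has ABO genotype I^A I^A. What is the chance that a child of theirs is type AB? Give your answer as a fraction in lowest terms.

1/2

ABO cross I^A I^B × I^A I^A → offspring phenotypes: 1/2 A, 1/2 AB.
So P(type AB) = 1/2.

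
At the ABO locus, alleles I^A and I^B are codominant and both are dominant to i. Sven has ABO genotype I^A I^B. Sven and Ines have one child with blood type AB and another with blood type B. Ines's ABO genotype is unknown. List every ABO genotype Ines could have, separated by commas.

I^A I^B, I^A i, I^B I^B, I^B i

For each candidate genotype of Ines, check whether crossing it with I^A I^B can produce every observed child phenotype.
  I^A I^A → possible child types {A, AB} ✗
  I^A I^B → possible child types {A, B, AB} ✓
  I^A i → possible child types {A, B, AB} ✓
  I^B I^B → possible child types {B, AB} ✓
  I^B i → possible child types {A, B, AB} ✓
  i i → possible child types {A, B} ✗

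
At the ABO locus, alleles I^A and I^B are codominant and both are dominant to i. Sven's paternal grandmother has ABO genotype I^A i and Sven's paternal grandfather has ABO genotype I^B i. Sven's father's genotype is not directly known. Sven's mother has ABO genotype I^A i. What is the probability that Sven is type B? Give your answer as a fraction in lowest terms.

1/8

Sven's father's ABO genotype from I^A i × I^B i: 1/4 I^A I^B, 1/4 I^A i, 1/4 I^B i, 1/4 i i.
Crossing each possibility with the mother I^A i and summing P(type B): 1/4·1/4 + 1/4·0 + 1/4·1/4 + 1/4·0 = 1/8.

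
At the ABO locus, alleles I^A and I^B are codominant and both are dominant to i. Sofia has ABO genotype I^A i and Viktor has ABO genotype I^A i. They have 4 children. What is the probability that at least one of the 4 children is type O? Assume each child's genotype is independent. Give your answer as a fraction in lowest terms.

ABO cross I^A i × I^A i → 1/4 O, 3/4 A.
So P(type O) = 1/4 per child.
P(none) = (3/4)^4 = 81/256; P(at least one) = 1 − 81/256 = 175/256.

175/256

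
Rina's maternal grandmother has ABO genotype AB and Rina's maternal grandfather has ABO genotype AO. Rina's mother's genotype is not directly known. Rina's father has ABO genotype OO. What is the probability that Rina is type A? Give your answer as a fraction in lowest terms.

1/2

Rina's mother's ABO genotype from AB × AO: 1/4 AA, 1/4 AB, 1/4 AO, 1/4 BO.
Crossing each possibility with the father OO and summing P(type A): 1/4·1 + 1/4·1/2 + 1/4·1/2 + 1/4·0 = 1/2.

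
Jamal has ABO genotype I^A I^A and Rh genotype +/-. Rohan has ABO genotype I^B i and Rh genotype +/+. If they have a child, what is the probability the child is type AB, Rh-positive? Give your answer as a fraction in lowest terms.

ABO cross I^A I^A × I^B i → offspring phenotypes: 1/2 A, 1/2 AB.
Rh cross +/- × +/+ → 1 Rh+.
Independent loci: P(type AB, Rh-positive) = 1/2 × 1 = 1/2.

1/2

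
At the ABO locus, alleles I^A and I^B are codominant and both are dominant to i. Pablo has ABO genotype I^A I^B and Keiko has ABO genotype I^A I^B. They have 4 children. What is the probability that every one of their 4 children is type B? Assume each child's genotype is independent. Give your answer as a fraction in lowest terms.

ABO cross I^A I^B × I^A I^B → 1/4 A, 1/4 B, 1/2 AB.
So P(type B) = 1/4 per child.
All 4 independent: (1/4)^4 = 1/256.

1/256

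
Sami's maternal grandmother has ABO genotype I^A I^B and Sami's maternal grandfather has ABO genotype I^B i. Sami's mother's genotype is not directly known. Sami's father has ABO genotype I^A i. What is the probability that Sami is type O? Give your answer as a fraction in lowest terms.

1/8

Sami's mother's ABO genotype from I^A I^B × I^B i: 1/4 I^A I^B, 1/4 I^A i, 1/4 I^B I^B, 1/4 I^B i.
Crossing each possibility with the father I^A i and summing P(type O): 1/4·0 + 1/4·1/4 + 1/4·0 + 1/4·1/4 = 1/8.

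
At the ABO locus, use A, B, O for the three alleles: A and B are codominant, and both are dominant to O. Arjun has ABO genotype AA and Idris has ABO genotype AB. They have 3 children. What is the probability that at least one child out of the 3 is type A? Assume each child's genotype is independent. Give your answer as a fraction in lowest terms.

7/8

ABO cross AA × AB → 1/2 A, 1/2 AB.
So P(type A) = 1/2 per child.
P(none) = (1/2)^3 = 1/8; P(at least one) = 1 − 1/8 = 7/8.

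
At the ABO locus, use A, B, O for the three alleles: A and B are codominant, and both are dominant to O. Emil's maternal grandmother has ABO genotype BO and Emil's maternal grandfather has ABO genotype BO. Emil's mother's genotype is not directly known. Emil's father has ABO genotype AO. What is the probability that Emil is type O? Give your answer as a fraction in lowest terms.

1/4

Emil's mother's ABO genotype from BO × BO: 1/4 BB, 1/2 BO, 1/4 OO.
Crossing each possibility with the father AO and summing P(type O): 1/4·0 + 1/2·1/4 + 1/4·1/2 = 1/4.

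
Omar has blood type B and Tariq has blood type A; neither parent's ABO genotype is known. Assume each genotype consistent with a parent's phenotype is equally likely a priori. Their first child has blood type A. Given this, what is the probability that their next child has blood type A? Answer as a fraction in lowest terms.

Possible genotypes: Omar ∈ {I^B I^B, I^B i}; Tariq ∈ {I^A I^A, I^A i}.
Weight each parental genotype pair by prior × P(type-A child):
  I^B i × I^A I^A: posterior weight 2/3; P(next child type A) = 1/2.
  I^B i × I^A i: posterior weight 1/3; P(next child type A) = 1/4.
Weighted sum = 5/12.

5/12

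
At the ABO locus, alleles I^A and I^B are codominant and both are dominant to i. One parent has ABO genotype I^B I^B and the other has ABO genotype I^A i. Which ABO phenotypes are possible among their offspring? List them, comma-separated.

B, AB

Gametes from I^B I^B × I^A i give offspring ABO genotypes I^A I^B, I^B i, i.e. phenotypes B, AB.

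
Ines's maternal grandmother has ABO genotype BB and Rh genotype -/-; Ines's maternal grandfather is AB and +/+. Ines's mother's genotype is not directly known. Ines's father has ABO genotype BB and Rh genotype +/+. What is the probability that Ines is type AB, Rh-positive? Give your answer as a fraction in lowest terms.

Ines's mother's ABO genotype from BB × AB: 1/2 AB, 1/2 BB.
Crossing each possibility with the father BB and summing P(type AB): 1/2·1/2 + 1/2·0 = 1/4.
Similarly for Rh via the mother's Rh distribution: P(Rh+) = 1.
Independent loci: 1/4 × 1 = 1/4.

1/4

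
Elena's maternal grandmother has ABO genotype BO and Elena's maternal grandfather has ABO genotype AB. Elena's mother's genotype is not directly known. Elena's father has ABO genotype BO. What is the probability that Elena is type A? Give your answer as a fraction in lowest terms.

Elena's mother's ABO genotype from BO × AB: 1/4 AB, 1/4 AO, 1/4 BB, 1/4 BO.
Crossing each possibility with the father BO and summing P(type A): 1/4·1/4 + 1/4·1/4 + 1/4·0 + 1/4·0 = 1/8.

1/8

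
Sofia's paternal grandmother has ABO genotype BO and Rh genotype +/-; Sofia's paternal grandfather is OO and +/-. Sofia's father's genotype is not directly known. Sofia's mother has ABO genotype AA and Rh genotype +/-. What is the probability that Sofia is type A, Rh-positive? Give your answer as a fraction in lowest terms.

9/16

Sofia's father's ABO genotype from BO × OO: 1/2 BO, 1/2 OO.
Crossing each possibility with the mother AA and summing P(type A): 1/2·1/2 + 1/2·1 = 3/4.
Similarly for Rh via the father's Rh distribution: P(Rh+) = 3/4.
Independent loci: 3/4 × 3/4 = 9/16.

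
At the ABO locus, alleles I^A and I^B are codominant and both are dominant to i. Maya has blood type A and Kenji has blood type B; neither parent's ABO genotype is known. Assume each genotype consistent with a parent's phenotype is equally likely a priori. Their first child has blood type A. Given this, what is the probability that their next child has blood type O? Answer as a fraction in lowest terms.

1/12

Possible genotypes: Maya ∈ {I^A I^A, I^A i}; Kenji ∈ {I^B I^B, I^B i}.
Weight each parental genotype pair by prior × P(type-A child):
  I^A I^A × I^B i: posterior weight 2/3; P(next child type O) = 0.
  I^A i × I^B i: posterior weight 1/3; P(next child type O) = 1/4.
Weighted sum = 1/12.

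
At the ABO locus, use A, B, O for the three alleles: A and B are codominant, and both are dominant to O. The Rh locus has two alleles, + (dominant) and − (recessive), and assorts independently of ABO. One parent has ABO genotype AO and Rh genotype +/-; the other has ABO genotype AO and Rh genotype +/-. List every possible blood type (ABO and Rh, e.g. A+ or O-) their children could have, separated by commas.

O+, O-, A+, A-

Gametes from AO × AO give offspring ABO genotypes AA, AO, OO, i.e. phenotypes O, A.
Rh cross +/- × +/- → phenotypes Rh+, Rh-.
Combining independently: O+, O-, A+, A-.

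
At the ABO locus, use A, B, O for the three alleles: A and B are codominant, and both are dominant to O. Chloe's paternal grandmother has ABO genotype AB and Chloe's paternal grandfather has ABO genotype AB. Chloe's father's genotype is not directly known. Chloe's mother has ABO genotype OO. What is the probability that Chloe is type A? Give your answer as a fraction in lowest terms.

1/2

Chloe's father's ABO genotype from AB × AB: 1/4 AA, 1/2 AB, 1/4 BB.
Crossing each possibility with the mother OO and summing P(type A): 1/4·1 + 1/2·1/2 + 1/4·0 = 1/2.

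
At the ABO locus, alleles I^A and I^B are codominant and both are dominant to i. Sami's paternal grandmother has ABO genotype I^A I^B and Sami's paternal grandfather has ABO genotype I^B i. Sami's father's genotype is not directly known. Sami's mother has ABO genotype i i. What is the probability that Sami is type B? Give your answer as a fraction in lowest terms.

1/2

Sami's father's ABO genotype from I^A I^B × I^B i: 1/4 I^A I^B, 1/4 I^A i, 1/4 I^B I^B, 1/4 I^B i.
Crossing each possibility with the mother i i and summing P(type B): 1/4·1/2 + 1/4·0 + 1/4·1 + 1/4·1/2 = 1/2.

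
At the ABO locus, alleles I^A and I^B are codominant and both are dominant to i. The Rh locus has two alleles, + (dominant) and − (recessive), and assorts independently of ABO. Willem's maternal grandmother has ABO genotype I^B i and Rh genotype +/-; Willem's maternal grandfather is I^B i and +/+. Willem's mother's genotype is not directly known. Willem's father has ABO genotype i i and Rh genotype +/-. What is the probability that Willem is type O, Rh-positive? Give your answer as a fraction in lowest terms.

Willem's mother's ABO genotype from I^B i × I^B i: 1/4 I^B I^B, 1/2 I^B i, 1/4 i i.
Crossing each possibility with the father i i and summing P(type O): 1/4·0 + 1/2·1/2 + 1/4·1 = 1/2.
Similarly for Rh via the mother's Rh distribution: P(Rh+) = 7/8.
Independent loci: 1/2 × 7/8 = 7/16.

7/16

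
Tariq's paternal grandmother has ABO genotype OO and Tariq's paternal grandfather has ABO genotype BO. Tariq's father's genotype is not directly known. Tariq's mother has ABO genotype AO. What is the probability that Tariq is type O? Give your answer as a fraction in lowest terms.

3/8

Tariq's father's ABO genotype from OO × BO: 1/2 BO, 1/2 OO.
Crossing each possibility with the mother AO and summing P(type O): 1/2·1/4 + 1/2·1/2 = 3/8.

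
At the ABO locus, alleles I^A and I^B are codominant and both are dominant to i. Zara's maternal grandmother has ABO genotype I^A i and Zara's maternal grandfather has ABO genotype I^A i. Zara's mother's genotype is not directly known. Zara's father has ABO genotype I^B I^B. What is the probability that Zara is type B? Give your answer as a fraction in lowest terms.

Zara's mother's ABO genotype from I^A i × I^A i: 1/4 I^A I^A, 1/2 I^A i, 1/4 i i.
Crossing each possibility with the father I^B I^B and summing P(type B): 1/4·0 + 1/2·1/2 + 1/4·1 = 1/2.

1/2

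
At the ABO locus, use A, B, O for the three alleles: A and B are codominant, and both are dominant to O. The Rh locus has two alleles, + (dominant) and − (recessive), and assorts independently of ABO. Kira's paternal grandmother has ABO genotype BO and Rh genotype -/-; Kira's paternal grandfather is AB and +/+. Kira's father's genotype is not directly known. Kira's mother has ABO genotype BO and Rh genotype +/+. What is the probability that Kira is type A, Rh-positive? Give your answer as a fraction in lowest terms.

Kira's father's ABO genotype from BO × AB: 1/4 AB, 1/4 AO, 1/4 BB, 1/4 BO.
Crossing each possibility with the mother BO and summing P(type A): 1/4·1/4 + 1/4·1/4 + 1/4·0 + 1/4·0 = 1/8.
Similarly for Rh via the father's Rh distribution: P(Rh+) = 1.
Independent loci: 1/8 × 1 = 1/8.

1/8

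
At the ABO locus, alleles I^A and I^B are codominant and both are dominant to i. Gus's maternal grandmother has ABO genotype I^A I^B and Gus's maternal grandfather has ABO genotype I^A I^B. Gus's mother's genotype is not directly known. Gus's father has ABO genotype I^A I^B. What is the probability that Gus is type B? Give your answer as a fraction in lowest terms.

Gus's mother's ABO genotype from I^A I^B × I^A I^B: 1/4 I^A I^A, 1/2 I^A I^B, 1/4 I^B I^B.
Crossing each possibility with the father I^A I^B and summing P(type B): 1/4·0 + 1/2·1/4 + 1/4·1/2 = 1/4.

1/4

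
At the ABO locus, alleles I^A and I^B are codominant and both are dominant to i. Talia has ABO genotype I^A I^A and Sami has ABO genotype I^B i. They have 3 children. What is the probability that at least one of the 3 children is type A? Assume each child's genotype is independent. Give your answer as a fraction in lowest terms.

ABO cross I^A I^A × I^B i → 1/2 A, 1/2 AB.
So P(type A) = 1/2 per child.
P(none) = (1/2)^3 = 1/8; P(at least one) = 1 − 1/8 = 7/8.

7/8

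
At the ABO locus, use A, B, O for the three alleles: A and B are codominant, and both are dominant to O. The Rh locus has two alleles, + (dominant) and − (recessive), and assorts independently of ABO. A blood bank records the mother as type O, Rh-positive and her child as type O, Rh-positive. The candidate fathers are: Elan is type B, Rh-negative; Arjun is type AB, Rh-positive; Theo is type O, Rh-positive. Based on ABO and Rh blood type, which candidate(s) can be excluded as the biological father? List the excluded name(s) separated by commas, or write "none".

Arjun

A candidate is excluded only if no genotype consistent with his phenotype could produce a type O, Rh-positive child with a type O, Rh-positive mother.
Arjun (type AB, Rh+): no genotype consistent with that phenotype can produce a type-O Rh+ child with a type-O mother.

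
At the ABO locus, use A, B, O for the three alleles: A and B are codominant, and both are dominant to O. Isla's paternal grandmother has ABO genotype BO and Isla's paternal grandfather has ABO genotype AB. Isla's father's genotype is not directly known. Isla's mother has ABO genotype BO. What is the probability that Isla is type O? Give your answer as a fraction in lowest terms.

1/8

Isla's father's ABO genotype from BO × AB: 1/4 AB, 1/4 AO, 1/4 BB, 1/4 BO.
Crossing each possibility with the mother BO and summing P(type O): 1/4·0 + 1/4·1/4 + 1/4·0 + 1/4·1/4 = 1/8.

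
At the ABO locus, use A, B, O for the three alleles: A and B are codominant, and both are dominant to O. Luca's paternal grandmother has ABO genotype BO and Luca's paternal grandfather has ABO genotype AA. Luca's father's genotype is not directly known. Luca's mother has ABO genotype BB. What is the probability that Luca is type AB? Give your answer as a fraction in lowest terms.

Luca's father's ABO genotype from BO × AA: 1/2 AB, 1/2 AO.
Crossing each possibility with the mother BB and summing P(type AB): 1/2·1/2 + 1/2·1/2 = 1/2.

1/2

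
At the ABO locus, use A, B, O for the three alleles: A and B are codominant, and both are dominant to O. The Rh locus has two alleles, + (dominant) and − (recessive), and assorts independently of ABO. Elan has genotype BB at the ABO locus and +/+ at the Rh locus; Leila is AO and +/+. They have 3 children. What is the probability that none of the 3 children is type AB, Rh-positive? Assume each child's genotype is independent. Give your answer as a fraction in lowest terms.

ABO cross BB × AO → 1/2 B, 1/2 AB.
Rh cross +/+ × +/+ → 1 Rh+; so P(type AB, Rh-positive) = 1/2 × 1 = 1/2 per child.
P(not type AB, Rh-positive) = 1/2 for one child; (1/2)^3 = 1/8.

1/8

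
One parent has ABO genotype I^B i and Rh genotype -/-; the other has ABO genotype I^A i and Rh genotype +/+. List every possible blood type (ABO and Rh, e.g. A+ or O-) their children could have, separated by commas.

Gametes from I^B i × I^A i give offspring ABO genotypes I^A I^B, I^A i, I^B i, i i, i.e. phenotypes O, A, B, AB.
Rh cross -/- × +/+ → phenotypes Rh+.
Combining independently: O+, A+, B+, AB+.

O+, A+, B+, AB+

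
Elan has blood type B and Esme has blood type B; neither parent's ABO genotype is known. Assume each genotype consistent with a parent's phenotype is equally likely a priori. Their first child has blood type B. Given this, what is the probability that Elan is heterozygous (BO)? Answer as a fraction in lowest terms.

Possible genotypes: Elan ∈ {BB, BO}; Esme ∈ {BB, BO}.
Weight each parental genotype pair by prior × P(type-B child):
  BB × BB: posterior weight 4/15.
  BB × BO: posterior weight 4/15.
  BO × BB: posterior weight 4/15.
  BO × BO: posterior weight 1/5.
Sum the posterior weight over pairs where Elan is BO: 7/15.

7/15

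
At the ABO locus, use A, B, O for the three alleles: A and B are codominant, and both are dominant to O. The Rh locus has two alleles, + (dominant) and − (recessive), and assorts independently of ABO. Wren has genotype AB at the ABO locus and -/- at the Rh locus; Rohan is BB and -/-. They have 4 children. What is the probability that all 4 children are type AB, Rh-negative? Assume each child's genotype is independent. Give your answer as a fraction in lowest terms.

1/16

ABO cross AB × BB → 1/2 B, 1/2 AB.
Rh cross -/- × -/- → 1 Rh-; so P(type AB, Rh-negative) = 1/2 × 1 = 1/2 per child.
All 4 independent: (1/2)^4 = 1/16.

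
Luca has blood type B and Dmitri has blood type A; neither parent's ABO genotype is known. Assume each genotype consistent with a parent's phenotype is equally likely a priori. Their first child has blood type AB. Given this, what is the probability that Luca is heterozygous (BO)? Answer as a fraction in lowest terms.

1/3

Possible genotypes: Luca ∈ {BB, BO}; Dmitri ∈ {AA, AO}.
Weight each parental genotype pair by prior × P(type-AB child):
  BB × AA: posterior weight 4/9.
  BB × AO: posterior weight 2/9.
  BO × AA: posterior weight 2/9.
  BO × AO: posterior weight 1/9.
Sum the posterior weight over pairs where Luca is BO: 1/3.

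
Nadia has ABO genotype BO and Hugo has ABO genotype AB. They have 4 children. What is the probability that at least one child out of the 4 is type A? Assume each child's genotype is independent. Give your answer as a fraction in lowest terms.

ABO cross BO × AB → 1/4 A, 1/2 B, 1/4 AB.
So P(type A) = 1/4 per child.
P(none) = (3/4)^4 = 81/256; P(at least one) = 1 − 81/256 = 175/256.

175/256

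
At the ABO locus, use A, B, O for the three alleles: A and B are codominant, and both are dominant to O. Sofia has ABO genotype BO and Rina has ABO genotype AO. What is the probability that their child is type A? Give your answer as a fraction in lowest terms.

1/4

ABO cross BO × AO → offspring phenotypes: 1/4 O, 1/4 A, 1/4 B, 1/4 AB.
So P(type A) = 1/4.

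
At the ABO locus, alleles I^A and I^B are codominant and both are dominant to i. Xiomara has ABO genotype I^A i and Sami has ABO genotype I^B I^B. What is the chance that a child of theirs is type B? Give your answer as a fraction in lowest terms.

1/2

ABO cross I^A i × I^B I^B → offspring phenotypes: 1/2 B, 1/2 AB.
So P(type B) = 1/2.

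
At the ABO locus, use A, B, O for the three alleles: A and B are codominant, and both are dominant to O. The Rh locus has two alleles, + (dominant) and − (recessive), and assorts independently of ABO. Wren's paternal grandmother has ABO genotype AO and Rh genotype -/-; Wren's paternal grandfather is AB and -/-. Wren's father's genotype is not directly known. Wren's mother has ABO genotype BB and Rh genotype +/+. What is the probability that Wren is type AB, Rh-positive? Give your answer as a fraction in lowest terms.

1/2

Wren's father's ABO genotype from AO × AB: 1/4 AA, 1/4 AB, 1/4 AO, 1/4 BO.
Crossing each possibility with the mother BB and summing P(type AB): 1/4·1 + 1/4·1/2 + 1/4·1/2 + 1/4·0 = 1/2.
Similarly for Rh via the father's Rh distribution: P(Rh+) = 1.
Independent loci: 1/2 × 1 = 1/2.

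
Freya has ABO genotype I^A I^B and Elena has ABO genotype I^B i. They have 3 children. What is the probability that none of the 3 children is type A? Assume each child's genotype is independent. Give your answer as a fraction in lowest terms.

ABO cross I^A I^B × I^B i → 1/4 A, 1/2 B, 1/4 AB.
So P(type A) = 1/4 per child.
P(not type A) = 3/4 for one child; (3/4)^3 = 27/64.

27/64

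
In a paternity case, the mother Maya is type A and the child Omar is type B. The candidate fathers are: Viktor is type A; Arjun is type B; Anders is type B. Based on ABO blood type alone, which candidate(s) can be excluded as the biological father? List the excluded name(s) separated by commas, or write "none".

A candidate is excluded only if no genotype consistent with his phenotype could produce a type B child with a type A mother.
Viktor (type A): no genotype consistent with that phenotype can produce a type-B child with a type-A mother.

Viktor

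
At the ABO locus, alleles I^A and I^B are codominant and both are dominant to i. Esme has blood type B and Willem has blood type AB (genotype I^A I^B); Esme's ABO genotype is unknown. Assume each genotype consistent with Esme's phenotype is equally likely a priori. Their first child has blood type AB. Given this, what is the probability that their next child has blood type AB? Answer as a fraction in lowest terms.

5/12

Possible genotypes: Esme ∈ {I^B I^B, I^B i}; Willem ∈ {I^A I^B}.
Weight each parental genotype pair by prior × P(type-AB child):
  I^B I^B × I^A I^B: posterior weight 2/3; P(next child type AB) = 1/2.
  I^B i × I^A I^B: posterior weight 1/3; P(next child type AB) = 1/4.
Weighted sum = 5/12.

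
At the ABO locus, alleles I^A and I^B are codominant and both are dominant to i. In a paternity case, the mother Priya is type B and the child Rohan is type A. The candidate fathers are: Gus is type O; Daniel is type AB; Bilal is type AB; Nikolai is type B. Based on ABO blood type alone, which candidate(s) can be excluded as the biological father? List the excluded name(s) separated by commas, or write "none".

A candidate is excluded only if no genotype consistent with his phenotype could produce a type A child with a type B mother.
Gus (type O): no genotype consistent with that phenotype can produce a type-A child with a type-B mother.
Nikolai (type B): no genotype consistent with that phenotype can produce a type-A child with a type-B mother.

Gus, Nikolai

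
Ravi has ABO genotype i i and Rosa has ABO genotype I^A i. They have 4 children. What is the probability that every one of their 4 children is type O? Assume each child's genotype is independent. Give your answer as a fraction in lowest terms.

ABO cross i i × I^A i → 1/2 O, 1/2 A.
So P(type O) = 1/2 per child.
All 4 independent: (1/2)^4 = 1/16.

1/16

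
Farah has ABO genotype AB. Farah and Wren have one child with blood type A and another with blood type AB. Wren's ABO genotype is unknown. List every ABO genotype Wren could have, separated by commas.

AA, AB, AO, BO

For each candidate genotype of Wren, check whether crossing it with AB can produce every observed child phenotype.
  AA → possible child types {A, AB} ✓
  AB → possible child types {A, B, AB} ✓
  AO → possible child types {A, B, AB} ✓
  BB → possible child types {B, AB} ✗
  BO → possible child types {A, B, AB} ✓
  OO → possible child types {A, B} ✗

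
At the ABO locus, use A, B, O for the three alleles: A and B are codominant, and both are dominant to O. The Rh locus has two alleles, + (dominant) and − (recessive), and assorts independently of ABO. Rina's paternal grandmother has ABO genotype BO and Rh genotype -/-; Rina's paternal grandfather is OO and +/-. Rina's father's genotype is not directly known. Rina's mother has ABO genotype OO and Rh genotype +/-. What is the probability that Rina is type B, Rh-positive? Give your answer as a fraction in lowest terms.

5/32

Rina's father's ABO genotype from BO × OO: 1/2 BO, 1/2 OO.
Crossing each possibility with the mother OO and summing P(type B): 1/2·1/2 + 1/2·0 = 1/4.
Similarly for Rh via the father's Rh distribution: P(Rh+) = 5/8.
Independent loci: 1/4 × 5/8 = 5/32.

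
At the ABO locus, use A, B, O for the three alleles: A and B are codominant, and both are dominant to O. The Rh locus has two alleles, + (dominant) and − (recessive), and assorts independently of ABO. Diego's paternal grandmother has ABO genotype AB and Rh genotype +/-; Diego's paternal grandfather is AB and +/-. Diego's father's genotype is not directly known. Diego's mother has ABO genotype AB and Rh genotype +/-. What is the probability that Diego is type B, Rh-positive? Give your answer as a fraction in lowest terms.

Diego's father's ABO genotype from AB × AB: 1/4 AA, 1/2 AB, 1/4 BB.
Crossing each possibility with the mother AB and summing P(type B): 1/4·0 + 1/2·1/4 + 1/4·1/2 = 1/4.
Similarly for Rh via the father's Rh distribution: P(Rh+) = 3/4.
Independent loci: 1/4 × 3/4 = 3/16.

3/16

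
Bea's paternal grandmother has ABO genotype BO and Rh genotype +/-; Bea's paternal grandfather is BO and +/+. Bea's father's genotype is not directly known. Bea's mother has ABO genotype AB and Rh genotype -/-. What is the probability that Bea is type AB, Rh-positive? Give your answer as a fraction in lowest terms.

Bea's father's ABO genotype from BO × BO: 1/4 BB, 1/2 BO, 1/4 OO.
Crossing each possibility with the mother AB and summing P(type AB): 1/4·1/2 + 1/2·1/4 + 1/4·0 = 1/4.
Similarly for Rh via the father's Rh distribution: P(Rh+) = 3/4.
Independent loci: 1/4 × 3/4 = 3/16.

3/16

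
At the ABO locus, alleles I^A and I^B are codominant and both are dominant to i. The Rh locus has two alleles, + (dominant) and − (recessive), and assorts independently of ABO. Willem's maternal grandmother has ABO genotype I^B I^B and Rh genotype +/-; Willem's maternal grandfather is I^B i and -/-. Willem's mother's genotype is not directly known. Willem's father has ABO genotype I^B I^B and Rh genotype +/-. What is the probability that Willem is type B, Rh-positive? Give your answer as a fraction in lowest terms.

5/8

Willem's mother's ABO genotype from I^B I^B × I^B i: 1/2 I^B I^B, 1/2 I^B i.
Crossing each possibility with the father I^B I^B and summing P(type B): 1/2·1 + 1/2·1 = 1.
Similarly for Rh via the mother's Rh distribution: P(Rh+) = 5/8.
Independent loci: 1 × 5/8 = 5/8.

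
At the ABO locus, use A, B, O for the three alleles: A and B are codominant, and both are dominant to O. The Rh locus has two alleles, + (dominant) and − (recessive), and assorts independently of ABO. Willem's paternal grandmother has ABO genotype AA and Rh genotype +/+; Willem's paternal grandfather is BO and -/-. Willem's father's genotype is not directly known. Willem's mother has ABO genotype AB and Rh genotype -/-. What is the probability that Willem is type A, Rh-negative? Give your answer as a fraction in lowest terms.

Willem's father's ABO genotype from AA × BO: 1/2 AB, 1/2 AO.
Crossing each possibility with the mother AB and summing P(type A): 1/2·1/4 + 1/2·1/2 = 3/8.
Similarly for Rh via the father's Rh distribution: P(Rh-) = 1/2.
Independent loci: 3/8 × 1/2 = 3/16.

3/16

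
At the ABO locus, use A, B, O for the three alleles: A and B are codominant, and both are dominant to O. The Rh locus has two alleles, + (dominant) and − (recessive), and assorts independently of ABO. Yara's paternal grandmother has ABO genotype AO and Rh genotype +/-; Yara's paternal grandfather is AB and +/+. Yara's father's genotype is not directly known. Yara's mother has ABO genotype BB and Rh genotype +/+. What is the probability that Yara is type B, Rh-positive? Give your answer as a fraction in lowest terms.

1/2

Yara's father's ABO genotype from AO × AB: 1/4 AA, 1/4 AB, 1/4 AO, 1/4 BO.
Crossing each possibility with the mother BB and summing P(type B): 1/4·0 + 1/4·1/2 + 1/4·1/2 + 1/4·1 = 1/2.
Similarly for Rh via the father's Rh distribution: P(Rh+) = 1.
Independent loci: 1/2 × 1 = 1/2.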